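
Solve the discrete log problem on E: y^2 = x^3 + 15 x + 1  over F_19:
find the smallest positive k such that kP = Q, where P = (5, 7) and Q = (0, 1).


Enumerate multiples of P until we hit Q = (0, 1):
  1P = (5, 7)
  2P = (10, 7)
  3P = (4, 12)
  4P = (16, 10)
  5P = (2, 18)
  6P = (17, 18)
  7P = (8, 14)
  8P = (3, 4)
  9P = (18, 2)
  10P = (12, 3)
  11P = (0, 1)
Match found at i = 11.

k = 11


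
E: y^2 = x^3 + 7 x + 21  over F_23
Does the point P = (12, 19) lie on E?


Check whether y^2 = x^3 + 7 x + 21 (mod 23) for (x, y) = (12, 19).
LHS: y^2 = 19^2 mod 23 = 16
RHS: x^3 + 7 x + 21 = 12^3 + 7*12 + 21 mod 23 = 16
LHS = RHS

Yes, on the curve


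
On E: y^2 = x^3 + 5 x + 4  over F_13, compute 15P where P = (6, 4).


k = 15 = 1111_2 (binary, LSB first: 1111)
Double-and-add from P = (6, 4):
  bit 0 = 1: acc = O + (6, 4) = (6, 4)
  bit 1 = 1: acc = (6, 4) + (11, 5) = (8, 6)
  bit 2 = 1: acc = (8, 6) + (0, 2) = (2, 10)
  bit 3 = 1: acc = (2, 10) + (4, 6) = (11, 8)

15P = (11, 8)


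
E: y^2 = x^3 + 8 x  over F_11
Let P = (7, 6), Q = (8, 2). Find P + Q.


P != Q, so use the chord formula.
s = (y2 - y1) / (x2 - x1) = (7) / (1) mod 11 = 7
x3 = s^2 - x1 - x2 mod 11 = 7^2 - 7 - 8 = 1
y3 = s (x1 - x3) - y1 mod 11 = 7 * (7 - 1) - 6 = 3

P + Q = (1, 3)


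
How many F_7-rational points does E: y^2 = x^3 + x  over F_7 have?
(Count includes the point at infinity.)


For each x in F_7, count y with y^2 = x^3 + 1 x + 0 mod 7:
  x = 0: RHS = 0, y in [0]  -> 1 point(s)
  x = 1: RHS = 2, y in [3, 4]  -> 2 point(s)
  x = 3: RHS = 2, y in [3, 4]  -> 2 point(s)
  x = 5: RHS = 4, y in [2, 5]  -> 2 point(s)
Affine points: 7. Add the point at infinity: total = 8.

#E(F_7) = 8


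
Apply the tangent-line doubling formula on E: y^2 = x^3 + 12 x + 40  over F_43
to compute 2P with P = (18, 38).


Doubling: s = (3 x1^2 + a) / (2 y1)
s = (3*18^2 + 12) / (2*38) mod 43 = 22
x3 = s^2 - 2 x1 mod 43 = 22^2 - 2*18 = 18
y3 = s (x1 - x3) - y1 mod 43 = 22 * (18 - 18) - 38 = 5

2P = (18, 5)


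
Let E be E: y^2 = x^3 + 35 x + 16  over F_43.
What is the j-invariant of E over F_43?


Delta = -16(4 a^3 + 27 b^2) mod 43 = 6
-1728 * (4 a)^3 = -1728 * (4*35)^3 mod 43 = 16
j = 16 * 6^(-1) mod 43 = 17

j = 17 (mod 43)


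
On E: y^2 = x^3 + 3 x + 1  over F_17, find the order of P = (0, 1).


Compute successive multiples of P until we hit O:
  1P = (0, 1)
  2P = (15, 2)
  3P = (15, 15)
  4P = (0, 16)
  5P = O

ord(P) = 5


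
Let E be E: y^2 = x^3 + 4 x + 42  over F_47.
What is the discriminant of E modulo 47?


4 a^3 + 27 b^2 = 4*4^3 + 27*42^2 = 256 + 47628 = 47884
Delta = -16 * (47884) = -766144
Delta mod 47 = 3

Delta = 3 (mod 47)


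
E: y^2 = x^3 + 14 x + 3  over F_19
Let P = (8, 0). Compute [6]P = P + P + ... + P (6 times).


k = 6 = 110_2 (binary, LSB first: 011)
Double-and-add from P = (8, 0):
  bit 0 = 0: acc unchanged = O
  bit 1 = 1: acc = O + O = O
  bit 2 = 1: acc = O + O = O

6P = O


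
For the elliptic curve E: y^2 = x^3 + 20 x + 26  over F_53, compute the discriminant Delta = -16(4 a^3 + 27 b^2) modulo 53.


4 a^3 + 27 b^2 = 4*20^3 + 27*26^2 = 32000 + 18252 = 50252
Delta = -16 * (50252) = -804032
Delta mod 53 = 31

Delta = 31 (mod 53)


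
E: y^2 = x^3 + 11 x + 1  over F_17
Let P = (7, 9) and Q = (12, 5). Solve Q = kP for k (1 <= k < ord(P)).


Enumerate multiples of P until we hit Q = (12, 5):
  1P = (7, 9)
  2P = (11, 5)
  3P = (0, 1)
  4P = (12, 12)
  5P = (14, 14)
  6P = (9, 9)
  7P = (1, 8)
  8P = (1, 9)
  9P = (9, 8)
  10P = (14, 3)
  11P = (12, 5)
Match found at i = 11.

k = 11


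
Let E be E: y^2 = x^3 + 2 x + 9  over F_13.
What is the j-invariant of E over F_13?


Delta = -16(4 a^3 + 27 b^2) mod 13 = 12
-1728 * (4 a)^3 = -1728 * (4*2)^3 mod 13 = 5
j = 5 * 12^(-1) mod 13 = 8

j = 8 (mod 13)


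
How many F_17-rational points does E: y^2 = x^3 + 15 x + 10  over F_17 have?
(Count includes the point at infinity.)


For each x in F_17, count y with y^2 = x^3 + 15 x + 10 mod 17:
  x = 1: RHS = 9, y in [3, 14]  -> 2 point(s)
  x = 4: RHS = 15, y in [7, 10]  -> 2 point(s)
  x = 7: RHS = 16, y in [4, 13]  -> 2 point(s)
  x = 8: RHS = 13, y in [8, 9]  -> 2 point(s)
  x = 10: RHS = 4, y in [2, 15]  -> 2 point(s)
Affine points: 10. Add the point at infinity: total = 11.

#E(F_17) = 11


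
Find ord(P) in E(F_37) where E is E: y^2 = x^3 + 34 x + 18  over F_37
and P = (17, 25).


Compute successive multiples of P until we hit O:
  1P = (17, 25)
  2P = (4, 25)
  3P = (16, 12)
  4P = (25, 19)
  5P = (21, 15)
  6P = (33, 15)
  7P = (3, 31)
  8P = (27, 11)
  ... (continuing to 38P)
  38P = O

ord(P) = 38


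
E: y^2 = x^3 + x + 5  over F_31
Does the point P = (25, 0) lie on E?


Check whether y^2 = x^3 + 1 x + 5 (mod 31) for (x, y) = (25, 0).
LHS: y^2 = 0^2 mod 31 = 0
RHS: x^3 + 1 x + 5 = 25^3 + 1*25 + 5 mod 31 = 0
LHS = RHS

Yes, on the curve


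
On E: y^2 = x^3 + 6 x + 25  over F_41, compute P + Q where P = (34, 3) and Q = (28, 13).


P != Q, so use the chord formula.
s = (y2 - y1) / (x2 - x1) = (10) / (35) mod 41 = 12
x3 = s^2 - x1 - x2 mod 41 = 12^2 - 34 - 28 = 0
y3 = s (x1 - x3) - y1 mod 41 = 12 * (34 - 0) - 3 = 36

P + Q = (0, 36)


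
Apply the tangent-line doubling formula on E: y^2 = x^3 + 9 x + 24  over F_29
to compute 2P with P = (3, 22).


Doubling: s = (3 x1^2 + a) / (2 y1)
s = (3*3^2 + 9) / (2*22) mod 29 = 14
x3 = s^2 - 2 x1 mod 29 = 14^2 - 2*3 = 16
y3 = s (x1 - x3) - y1 mod 29 = 14 * (3 - 16) - 22 = 28

2P = (16, 28)


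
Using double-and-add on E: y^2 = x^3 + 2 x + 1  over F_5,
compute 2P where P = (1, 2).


k = 2 = 10_2 (binary, LSB first: 01)
Double-and-add from P = (1, 2):
  bit 0 = 0: acc unchanged = O
  bit 1 = 1: acc = O + (3, 3) = (3, 3)

2P = (3, 3)


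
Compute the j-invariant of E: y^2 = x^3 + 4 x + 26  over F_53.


Delta = -16(4 a^3 + 27 b^2) mod 53 = 36
-1728 * (4 a)^3 = -1728 * (4*4)^3 mod 53 = 50
j = 50 * 36^(-1) mod 53 = 22

j = 22 (mod 53)


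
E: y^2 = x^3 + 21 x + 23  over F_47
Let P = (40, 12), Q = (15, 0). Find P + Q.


P != Q, so use the chord formula.
s = (y2 - y1) / (x2 - x1) = (35) / (22) mod 47 = 8
x3 = s^2 - x1 - x2 mod 47 = 8^2 - 40 - 15 = 9
y3 = s (x1 - x3) - y1 mod 47 = 8 * (40 - 9) - 12 = 1

P + Q = (9, 1)


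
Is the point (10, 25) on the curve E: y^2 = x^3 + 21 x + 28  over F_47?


Check whether y^2 = x^3 + 21 x + 28 (mod 47) for (x, y) = (10, 25).
LHS: y^2 = 25^2 mod 47 = 14
RHS: x^3 + 21 x + 28 = 10^3 + 21*10 + 28 mod 47 = 16
LHS != RHS

No, not on the curve


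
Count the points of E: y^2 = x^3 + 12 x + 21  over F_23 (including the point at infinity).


For each x in F_23, count y with y^2 = x^3 + 12 x + 21 mod 23:
  x = 4: RHS = 18, y in [8, 15]  -> 2 point(s)
  x = 8: RHS = 8, y in [10, 13]  -> 2 point(s)
  x = 11: RHS = 12, y in [9, 14]  -> 2 point(s)
  x = 14: RHS = 12, y in [9, 14]  -> 2 point(s)
  x = 16: RHS = 8, y in [10, 13]  -> 2 point(s)
  x = 17: RHS = 9, y in [3, 20]  -> 2 point(s)
  x = 19: RHS = 1, y in [1, 22]  -> 2 point(s)
  x = 20: RHS = 4, y in [2, 21]  -> 2 point(s)
  x = 21: RHS = 12, y in [9, 14]  -> 2 point(s)
  x = 22: RHS = 8, y in [10, 13]  -> 2 point(s)
Affine points: 20. Add the point at infinity: total = 21.

#E(F_23) = 21


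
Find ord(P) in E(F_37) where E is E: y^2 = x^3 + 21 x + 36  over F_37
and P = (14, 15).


Compute successive multiples of P until we hit O:
  1P = (14, 15)
  2P = (30, 8)
  3P = (26, 18)
  4P = (4, 6)
  5P = (15, 10)
  6P = (33, 6)
  7P = (18, 20)
  8P = (32, 18)
  ... (continuing to 41P)
  41P = O

ord(P) = 41


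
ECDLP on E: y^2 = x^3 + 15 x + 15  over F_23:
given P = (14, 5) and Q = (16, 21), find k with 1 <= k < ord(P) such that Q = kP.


Enumerate multiples of P until we hit Q = (16, 21):
  1P = (14, 5)
  2P = (1, 13)
  3P = (16, 21)
Match found at i = 3.

k = 3


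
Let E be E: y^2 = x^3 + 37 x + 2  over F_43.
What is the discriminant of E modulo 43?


4 a^3 + 27 b^2 = 4*37^3 + 27*2^2 = 202612 + 108 = 202720
Delta = -16 * (202720) = -3243520
Delta mod 43 = 13

Delta = 13 (mod 43)


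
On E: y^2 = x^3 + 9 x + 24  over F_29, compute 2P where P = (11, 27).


Doubling: s = (3 x1^2 + a) / (2 y1)
s = (3*11^2 + 9) / (2*27) mod 29 = 23
x3 = s^2 - 2 x1 mod 29 = 23^2 - 2*11 = 14
y3 = s (x1 - x3) - y1 mod 29 = 23 * (11 - 14) - 27 = 20

2P = (14, 20)


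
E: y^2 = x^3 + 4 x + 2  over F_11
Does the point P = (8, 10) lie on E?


Check whether y^2 = x^3 + 4 x + 2 (mod 11) for (x, y) = (8, 10).
LHS: y^2 = 10^2 mod 11 = 1
RHS: x^3 + 4 x + 2 = 8^3 + 4*8 + 2 mod 11 = 7
LHS != RHS

No, not on the curve


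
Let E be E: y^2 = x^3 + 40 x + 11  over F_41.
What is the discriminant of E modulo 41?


4 a^3 + 27 b^2 = 4*40^3 + 27*11^2 = 256000 + 3267 = 259267
Delta = -16 * (259267) = -4148272
Delta mod 41 = 26

Delta = 26 (mod 41)


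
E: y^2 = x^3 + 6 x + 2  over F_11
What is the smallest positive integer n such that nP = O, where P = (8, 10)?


Compute successive multiples of P until we hit O:
  1P = (8, 10)
  2P = (6, 1)
  3P = (9, 2)
  4P = (3, 5)
  5P = (1, 8)
  6P = (5, 5)
  7P = (2, 0)
  8P = (5, 6)
  ... (continuing to 14P)
  14P = O

ord(P) = 14


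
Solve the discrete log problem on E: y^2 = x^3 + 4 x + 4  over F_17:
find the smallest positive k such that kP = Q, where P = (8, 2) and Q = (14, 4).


Enumerate multiples of P until we hit Q = (14, 4):
  1P = (8, 2)
  2P = (5, 9)
  3P = (0, 2)
  4P = (9, 15)
  5P = (16, 13)
  6P = (1, 14)
  7P = (4, 13)
  8P = (3, 14)
  9P = (7, 16)
  10P = (11, 6)
  11P = (13, 14)
  12P = (14, 4)
Match found at i = 12.

k = 12


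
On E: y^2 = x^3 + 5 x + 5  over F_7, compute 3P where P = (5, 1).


k = 3 = 11_2 (binary, LSB first: 11)
Double-and-add from P = (5, 1):
  bit 0 = 1: acc = O + (5, 1) = (5, 1)
  bit 1 = 1: acc = (5, 1) + (1, 5) = (2, 3)

3P = (2, 3)


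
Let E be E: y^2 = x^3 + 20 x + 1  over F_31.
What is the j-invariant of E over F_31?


Delta = -16(4 a^3 + 27 b^2) mod 31 = 29
-1728 * (4 a)^3 = -1728 * (4*20)^3 mod 31 = 1
j = 1 * 29^(-1) mod 31 = 15

j = 15 (mod 31)


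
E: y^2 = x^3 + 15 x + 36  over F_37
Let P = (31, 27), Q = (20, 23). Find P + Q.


P != Q, so use the chord formula.
s = (y2 - y1) / (x2 - x1) = (33) / (26) mod 37 = 34
x3 = s^2 - x1 - x2 mod 37 = 34^2 - 31 - 20 = 32
y3 = s (x1 - x3) - y1 mod 37 = 34 * (31 - 32) - 27 = 13

P + Q = (32, 13)


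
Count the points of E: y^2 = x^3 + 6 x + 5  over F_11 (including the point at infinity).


For each x in F_11, count y with y^2 = x^3 + 6 x + 5 mod 11:
  x = 0: RHS = 5, y in [4, 7]  -> 2 point(s)
  x = 1: RHS = 1, y in [1, 10]  -> 2 point(s)
  x = 2: RHS = 3, y in [5, 6]  -> 2 point(s)
  x = 4: RHS = 5, y in [4, 7]  -> 2 point(s)
  x = 6: RHS = 4, y in [2, 9]  -> 2 point(s)
  x = 7: RHS = 5, y in [4, 7]  -> 2 point(s)
  x = 8: RHS = 4, y in [2, 9]  -> 2 point(s)
  x = 10: RHS = 9, y in [3, 8]  -> 2 point(s)
Affine points: 16. Add the point at infinity: total = 17.

#E(F_11) = 17


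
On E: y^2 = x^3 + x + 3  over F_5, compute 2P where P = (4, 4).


Doubling: s = (3 x1^2 + a) / (2 y1)
s = (3*4^2 + 1) / (2*4) mod 5 = 3
x3 = s^2 - 2 x1 mod 5 = 3^2 - 2*4 = 1
y3 = s (x1 - x3) - y1 mod 5 = 3 * (4 - 1) - 4 = 0

2P = (1, 0)


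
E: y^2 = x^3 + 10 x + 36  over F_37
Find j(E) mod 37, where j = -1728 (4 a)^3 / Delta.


Delta = -16(4 a^3 + 27 b^2) mod 37 = 22
-1728 * (4 a)^3 = -1728 * (4*10)^3 mod 37 = 1
j = 1 * 22^(-1) mod 37 = 32

j = 32 (mod 37)


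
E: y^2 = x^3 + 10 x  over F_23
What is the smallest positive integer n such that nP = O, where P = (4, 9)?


Compute successive multiples of P until we hit O:
  1P = (4, 9)
  2P = (18, 20)
  3P = (13, 2)
  4P = (12, 10)
  5P = (16, 1)
  6P = (6, 0)
  7P = (16, 22)
  8P = (12, 13)
  ... (continuing to 12P)
  12P = O

ord(P) = 12


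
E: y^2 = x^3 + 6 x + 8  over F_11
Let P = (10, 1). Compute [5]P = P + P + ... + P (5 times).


k = 5 = 101_2 (binary, LSB first: 101)
Double-and-add from P = (10, 1):
  bit 0 = 1: acc = O + (10, 1) = (10, 1)
  bit 1 = 0: acc unchanged = (10, 1)
  bit 2 = 1: acc = (10, 1) + (5, 8) = (5, 3)

5P = (5, 3)


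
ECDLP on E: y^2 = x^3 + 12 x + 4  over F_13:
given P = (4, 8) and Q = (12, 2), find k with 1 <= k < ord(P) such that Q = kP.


Enumerate multiples of P until we hit Q = (12, 2):
  1P = (4, 8)
  2P = (2, 6)
  3P = (8, 1)
  4P = (0, 11)
  5P = (12, 11)
  6P = (1, 11)
  7P = (9, 10)
  8P = (9, 3)
  9P = (1, 2)
  10P = (12, 2)
Match found at i = 10.

k = 10


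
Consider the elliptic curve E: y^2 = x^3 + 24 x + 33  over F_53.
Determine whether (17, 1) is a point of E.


Check whether y^2 = x^3 + 24 x + 33 (mod 53) for (x, y) = (17, 1).
LHS: y^2 = 1^2 mod 53 = 1
RHS: x^3 + 24 x + 33 = 17^3 + 24*17 + 33 mod 53 = 1
LHS = RHS

Yes, on the curve


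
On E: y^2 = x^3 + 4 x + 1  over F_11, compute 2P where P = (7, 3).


Doubling: s = (3 x1^2 + a) / (2 y1)
s = (3*7^2 + 4) / (2*3) mod 11 = 5
x3 = s^2 - 2 x1 mod 11 = 5^2 - 2*7 = 0
y3 = s (x1 - x3) - y1 mod 11 = 5 * (7 - 0) - 3 = 10

2P = (0, 10)


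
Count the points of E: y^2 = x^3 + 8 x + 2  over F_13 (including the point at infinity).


For each x in F_13, count y with y^2 = x^3 + 8 x + 2 mod 13:
  x = 2: RHS = 0, y in [0]  -> 1 point(s)
  x = 3: RHS = 1, y in [1, 12]  -> 2 point(s)
  x = 9: RHS = 10, y in [6, 7]  -> 2 point(s)
  x = 10: RHS = 3, y in [4, 9]  -> 2 point(s)
  x = 11: RHS = 4, y in [2, 11]  -> 2 point(s)
Affine points: 9. Add the point at infinity: total = 10.

#E(F_13) = 10


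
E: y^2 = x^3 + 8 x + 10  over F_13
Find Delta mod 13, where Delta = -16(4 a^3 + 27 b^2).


4 a^3 + 27 b^2 = 4*8^3 + 27*10^2 = 2048 + 2700 = 4748
Delta = -16 * (4748) = -75968
Delta mod 13 = 4

Delta = 4 (mod 13)


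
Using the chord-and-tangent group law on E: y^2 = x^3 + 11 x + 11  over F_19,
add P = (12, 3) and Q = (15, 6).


P != Q, so use the chord formula.
s = (y2 - y1) / (x2 - x1) = (3) / (3) mod 19 = 1
x3 = s^2 - x1 - x2 mod 19 = 1^2 - 12 - 15 = 12
y3 = s (x1 - x3) - y1 mod 19 = 1 * (12 - 12) - 3 = 16

P + Q = (12, 16)


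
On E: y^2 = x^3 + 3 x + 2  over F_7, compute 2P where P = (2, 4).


Doubling: s = (3 x1^2 + a) / (2 y1)
s = (3*2^2 + 3) / (2*4) mod 7 = 1
x3 = s^2 - 2 x1 mod 7 = 1^2 - 2*2 = 4
y3 = s (x1 - x3) - y1 mod 7 = 1 * (2 - 4) - 4 = 1

2P = (4, 1)


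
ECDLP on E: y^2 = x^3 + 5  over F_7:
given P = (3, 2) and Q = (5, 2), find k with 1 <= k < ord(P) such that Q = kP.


Enumerate multiples of P until we hit Q = (5, 2):
  1P = (3, 2)
  2P = (5, 2)
Match found at i = 2.

k = 2


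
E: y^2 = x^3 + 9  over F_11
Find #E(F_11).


For each x in F_11, count y with y^2 = x^3 + 0 x + 9 mod 11:
  x = 0: RHS = 9, y in [3, 8]  -> 2 point(s)
  x = 3: RHS = 3, y in [5, 6]  -> 2 point(s)
  x = 6: RHS = 5, y in [4, 7]  -> 2 point(s)
  x = 7: RHS = 0, y in [0]  -> 1 point(s)
  x = 8: RHS = 4, y in [2, 9]  -> 2 point(s)
  x = 9: RHS = 1, y in [1, 10]  -> 2 point(s)
Affine points: 11. Add the point at infinity: total = 12.

#E(F_11) = 12


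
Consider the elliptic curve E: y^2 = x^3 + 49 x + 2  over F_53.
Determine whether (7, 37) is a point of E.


Check whether y^2 = x^3 + 49 x + 2 (mod 53) for (x, y) = (7, 37).
LHS: y^2 = 37^2 mod 53 = 44
RHS: x^3 + 49 x + 2 = 7^3 + 49*7 + 2 mod 53 = 52
LHS != RHS

No, not on the curve


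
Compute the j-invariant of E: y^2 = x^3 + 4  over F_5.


Delta = -16(4 a^3 + 27 b^2) mod 5 = 3
-1728 * (4 a)^3 = -1728 * (4*0)^3 mod 5 = 0
j = 0 * 3^(-1) mod 5 = 0

j = 0 (mod 5)


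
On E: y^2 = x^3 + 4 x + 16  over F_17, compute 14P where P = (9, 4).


k = 14 = 1110_2 (binary, LSB first: 0111)
Double-and-add from P = (9, 4):
  bit 0 = 0: acc unchanged = O
  bit 1 = 1: acc = O + (0, 4) = (0, 4)
  bit 2 = 1: acc = (0, 4) + (13, 15) = (2, 10)
  bit 3 = 1: acc = (2, 10) + (7, 9) = (6, 1)

14P = (6, 1)


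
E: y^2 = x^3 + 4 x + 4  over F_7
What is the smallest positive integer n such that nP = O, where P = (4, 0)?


Compute successive multiples of P until we hit O:
  1P = (4, 0)
  2P = O

ord(P) = 2


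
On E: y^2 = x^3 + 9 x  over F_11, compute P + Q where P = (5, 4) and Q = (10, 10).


P != Q, so use the chord formula.
s = (y2 - y1) / (x2 - x1) = (6) / (5) mod 11 = 10
x3 = s^2 - x1 - x2 mod 11 = 10^2 - 5 - 10 = 8
y3 = s (x1 - x3) - y1 mod 11 = 10 * (5 - 8) - 4 = 10

P + Q = (8, 10)


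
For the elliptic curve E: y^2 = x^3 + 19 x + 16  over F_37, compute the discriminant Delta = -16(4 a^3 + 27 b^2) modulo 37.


4 a^3 + 27 b^2 = 4*19^3 + 27*16^2 = 27436 + 6912 = 34348
Delta = -16 * (34348) = -549568
Delta mod 37 = 30

Delta = 30 (mod 37)


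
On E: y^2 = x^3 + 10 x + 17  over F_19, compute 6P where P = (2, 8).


k = 6 = 110_2 (binary, LSB first: 011)
Double-and-add from P = (2, 8):
  bit 0 = 0: acc unchanged = O
  bit 1 = 1: acc = O + (16, 6) = (16, 6)
  bit 2 = 1: acc = (16, 6) + (13, 8) = (1, 3)

6P = (1, 3)


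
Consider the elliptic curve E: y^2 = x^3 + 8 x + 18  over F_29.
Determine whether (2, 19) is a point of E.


Check whether y^2 = x^3 + 8 x + 18 (mod 29) for (x, y) = (2, 19).
LHS: y^2 = 19^2 mod 29 = 13
RHS: x^3 + 8 x + 18 = 2^3 + 8*2 + 18 mod 29 = 13
LHS = RHS

Yes, on the curve


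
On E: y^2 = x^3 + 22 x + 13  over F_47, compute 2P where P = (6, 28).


Doubling: s = (3 x1^2 + a) / (2 y1)
s = (3*6^2 + 22) / (2*28) mod 47 = 4
x3 = s^2 - 2 x1 mod 47 = 4^2 - 2*6 = 4
y3 = s (x1 - x3) - y1 mod 47 = 4 * (6 - 4) - 28 = 27

2P = (4, 27)


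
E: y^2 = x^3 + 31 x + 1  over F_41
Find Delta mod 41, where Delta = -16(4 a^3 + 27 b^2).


4 a^3 + 27 b^2 = 4*31^3 + 27*1^2 = 119164 + 27 = 119191
Delta = -16 * (119191) = -1907056
Delta mod 41 = 18

Delta = 18 (mod 41)


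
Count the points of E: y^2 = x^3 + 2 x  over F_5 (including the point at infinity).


For each x in F_5, count y with y^2 = x^3 + 2 x + 0 mod 5:
  x = 0: RHS = 0, y in [0]  -> 1 point(s)
Affine points: 1. Add the point at infinity: total = 2.

#E(F_5) = 2


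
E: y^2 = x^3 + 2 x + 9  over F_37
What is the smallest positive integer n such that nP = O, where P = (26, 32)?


Compute successive multiples of P until we hit O:
  1P = (26, 32)
  2P = (13, 30)
  3P = (7, 25)
  4P = (15, 11)
  5P = (29, 6)
  6P = (16, 17)
  7P = (25, 25)
  8P = (35, 16)
  ... (continuing to 43P)
  43P = O

ord(P) = 43


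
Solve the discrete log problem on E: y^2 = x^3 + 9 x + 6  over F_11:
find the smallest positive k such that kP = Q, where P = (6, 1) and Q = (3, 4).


Enumerate multiples of P until we hit Q = (3, 4):
  1P = (6, 1)
  2P = (3, 4)
Match found at i = 2.

k = 2


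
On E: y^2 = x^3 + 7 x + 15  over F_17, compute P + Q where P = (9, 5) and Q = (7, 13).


P != Q, so use the chord formula.
s = (y2 - y1) / (x2 - x1) = (8) / (15) mod 17 = 13
x3 = s^2 - x1 - x2 mod 17 = 13^2 - 9 - 7 = 0
y3 = s (x1 - x3) - y1 mod 17 = 13 * (9 - 0) - 5 = 10

P + Q = (0, 10)


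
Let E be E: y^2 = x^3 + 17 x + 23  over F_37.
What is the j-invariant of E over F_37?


Delta = -16(4 a^3 + 27 b^2) mod 37 = 15
-1728 * (4 a)^3 = -1728 * (4*17)^3 mod 37 = 29
j = 29 * 15^(-1) mod 37 = 34

j = 34 (mod 37)


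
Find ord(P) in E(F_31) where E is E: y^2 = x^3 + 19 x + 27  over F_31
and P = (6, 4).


Compute successive multiples of P until we hit O:
  1P = (6, 4)
  2P = (8, 3)
  3P = (25, 21)
  4P = (16, 5)
  5P = (18, 1)
  6P = (9, 20)
  7P = (10, 16)
  8P = (24, 4)
  ... (continuing to 29P)
  29P = O

ord(P) = 29


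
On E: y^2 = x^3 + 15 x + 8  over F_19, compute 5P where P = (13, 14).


k = 5 = 101_2 (binary, LSB first: 101)
Double-and-add from P = (13, 14):
  bit 0 = 1: acc = O + (13, 14) = (13, 14)
  bit 1 = 0: acc unchanged = (13, 14)
  bit 2 = 1: acc = (13, 14) + (13, 14) = (13, 5)

5P = (13, 5)


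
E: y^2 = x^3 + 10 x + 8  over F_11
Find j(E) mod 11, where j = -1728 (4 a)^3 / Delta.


Delta = -16(4 a^3 + 27 b^2) mod 11 = 4
-1728 * (4 a)^3 = -1728 * (4*10)^3 mod 11 = 9
j = 9 * 4^(-1) mod 11 = 5

j = 5 (mod 11)


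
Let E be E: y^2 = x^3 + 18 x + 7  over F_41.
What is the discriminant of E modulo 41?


4 a^3 + 27 b^2 = 4*18^3 + 27*7^2 = 23328 + 1323 = 24651
Delta = -16 * (24651) = -394416
Delta mod 41 = 4

Delta = 4 (mod 41)


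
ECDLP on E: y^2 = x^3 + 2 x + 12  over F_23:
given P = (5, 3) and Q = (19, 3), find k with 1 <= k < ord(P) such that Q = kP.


Enumerate multiples of P until we hit Q = (19, 3):
  1P = (5, 3)
  2P = (2, 1)
  3P = (19, 3)
Match found at i = 3.

k = 3


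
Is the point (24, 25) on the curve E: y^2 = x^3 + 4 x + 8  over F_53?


Check whether y^2 = x^3 + 4 x + 8 (mod 53) for (x, y) = (24, 25).
LHS: y^2 = 25^2 mod 53 = 42
RHS: x^3 + 4 x + 8 = 24^3 + 4*24 + 8 mod 53 = 42
LHS = RHS

Yes, on the curve


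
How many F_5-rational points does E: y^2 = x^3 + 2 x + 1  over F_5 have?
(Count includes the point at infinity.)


For each x in F_5, count y with y^2 = x^3 + 2 x + 1 mod 5:
  x = 0: RHS = 1, y in [1, 4]  -> 2 point(s)
  x = 1: RHS = 4, y in [2, 3]  -> 2 point(s)
  x = 3: RHS = 4, y in [2, 3]  -> 2 point(s)
Affine points: 6. Add the point at infinity: total = 7.

#E(F_5) = 7


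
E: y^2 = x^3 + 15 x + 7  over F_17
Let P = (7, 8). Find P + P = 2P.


Doubling: s = (3 x1^2 + a) / (2 y1)
s = (3*7^2 + 15) / (2*8) mod 17 = 8
x3 = s^2 - 2 x1 mod 17 = 8^2 - 2*7 = 16
y3 = s (x1 - x3) - y1 mod 17 = 8 * (7 - 16) - 8 = 5

2P = (16, 5)


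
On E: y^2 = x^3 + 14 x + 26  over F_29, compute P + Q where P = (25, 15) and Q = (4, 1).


P != Q, so use the chord formula.
s = (y2 - y1) / (x2 - x1) = (15) / (8) mod 29 = 20
x3 = s^2 - x1 - x2 mod 29 = 20^2 - 25 - 4 = 23
y3 = s (x1 - x3) - y1 mod 29 = 20 * (25 - 23) - 15 = 25

P + Q = (23, 25)


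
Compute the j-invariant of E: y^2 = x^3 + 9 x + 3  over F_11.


Delta = -16(4 a^3 + 27 b^2) mod 11 = 1
-1728 * (4 a)^3 = -1728 * (4*9)^3 mod 11 = 6
j = 6 * 1^(-1) mod 11 = 6

j = 6 (mod 11)


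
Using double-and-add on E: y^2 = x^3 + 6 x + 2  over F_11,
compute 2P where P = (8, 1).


k = 2 = 10_2 (binary, LSB first: 01)
Double-and-add from P = (8, 1):
  bit 0 = 0: acc unchanged = O
  bit 1 = 1: acc = O + (6, 10) = (6, 10)

2P = (6, 10)


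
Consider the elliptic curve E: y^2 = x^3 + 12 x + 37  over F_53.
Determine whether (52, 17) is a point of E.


Check whether y^2 = x^3 + 12 x + 37 (mod 53) for (x, y) = (52, 17).
LHS: y^2 = 17^2 mod 53 = 24
RHS: x^3 + 12 x + 37 = 52^3 + 12*52 + 37 mod 53 = 24
LHS = RHS

Yes, on the curve


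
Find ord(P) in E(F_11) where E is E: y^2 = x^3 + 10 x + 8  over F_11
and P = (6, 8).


Compute successive multiples of P until we hit O:
  1P = (6, 8)
  2P = (2, 5)
  3P = (7, 5)
  4P = (7, 6)
  5P = (2, 6)
  6P = (6, 3)
  7P = O

ord(P) = 7


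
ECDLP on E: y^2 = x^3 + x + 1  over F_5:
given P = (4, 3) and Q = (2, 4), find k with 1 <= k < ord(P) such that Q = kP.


Enumerate multiples of P until we hit Q = (2, 4):
  1P = (4, 3)
  2P = (3, 1)
  3P = (2, 1)
  4P = (0, 1)
  5P = (0, 4)
  6P = (2, 4)
Match found at i = 6.

k = 6


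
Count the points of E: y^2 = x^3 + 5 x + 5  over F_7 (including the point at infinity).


For each x in F_7, count y with y^2 = x^3 + 5 x + 5 mod 7:
  x = 1: RHS = 4, y in [2, 5]  -> 2 point(s)
  x = 2: RHS = 2, y in [3, 4]  -> 2 point(s)
  x = 5: RHS = 1, y in [1, 6]  -> 2 point(s)
Affine points: 6. Add the point at infinity: total = 7.

#E(F_7) = 7


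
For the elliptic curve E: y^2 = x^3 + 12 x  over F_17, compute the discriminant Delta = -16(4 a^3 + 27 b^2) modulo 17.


4 a^3 + 27 b^2 = 4*12^3 + 27*0^2 = 6912 + 0 = 6912
Delta = -16 * (6912) = -110592
Delta mod 17 = 10

Delta = 10 (mod 17)


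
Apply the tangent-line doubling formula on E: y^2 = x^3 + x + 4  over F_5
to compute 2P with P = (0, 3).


Doubling: s = (3 x1^2 + a) / (2 y1)
s = (3*0^2 + 1) / (2*3) mod 5 = 1
x3 = s^2 - 2 x1 mod 5 = 1^2 - 2*0 = 1
y3 = s (x1 - x3) - y1 mod 5 = 1 * (0 - 1) - 3 = 1

2P = (1, 1)


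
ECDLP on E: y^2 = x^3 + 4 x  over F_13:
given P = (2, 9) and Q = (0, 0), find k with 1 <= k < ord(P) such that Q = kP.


Enumerate multiples of P until we hit Q = (0, 0):
  1P = (2, 9)
  2P = (0, 0)
Match found at i = 2.

k = 2


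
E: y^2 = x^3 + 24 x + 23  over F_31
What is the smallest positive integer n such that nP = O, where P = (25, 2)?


Compute successive multiples of P until we hit O:
  1P = (25, 2)
  2P = (16, 16)
  3P = (15, 10)
  4P = (9, 10)
  5P = (5, 19)
  6P = (8, 13)
  7P = (7, 21)
  8P = (27, 7)
  ... (continuing to 29P)
  29P = O

ord(P) = 29


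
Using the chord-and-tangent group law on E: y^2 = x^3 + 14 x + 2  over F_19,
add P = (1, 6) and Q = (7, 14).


P != Q, so use the chord formula.
s = (y2 - y1) / (x2 - x1) = (8) / (6) mod 19 = 14
x3 = s^2 - x1 - x2 mod 19 = 14^2 - 1 - 7 = 17
y3 = s (x1 - x3) - y1 mod 19 = 14 * (1 - 17) - 6 = 17

P + Q = (17, 17)


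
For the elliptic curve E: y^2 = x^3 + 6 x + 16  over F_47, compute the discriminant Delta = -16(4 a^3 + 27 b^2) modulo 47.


4 a^3 + 27 b^2 = 4*6^3 + 27*16^2 = 864 + 6912 = 7776
Delta = -16 * (7776) = -124416
Delta mod 47 = 40

Delta = 40 (mod 47)


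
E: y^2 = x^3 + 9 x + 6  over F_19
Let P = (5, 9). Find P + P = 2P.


Doubling: s = (3 x1^2 + a) / (2 y1)
s = (3*5^2 + 9) / (2*9) mod 19 = 11
x3 = s^2 - 2 x1 mod 19 = 11^2 - 2*5 = 16
y3 = s (x1 - x3) - y1 mod 19 = 11 * (5 - 16) - 9 = 3

2P = (16, 3)


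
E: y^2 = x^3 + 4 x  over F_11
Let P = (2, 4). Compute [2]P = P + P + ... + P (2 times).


k = 2 = 10_2 (binary, LSB first: 01)
Double-and-add from P = (2, 4):
  bit 0 = 0: acc unchanged = O
  bit 1 = 1: acc = O + (0, 0) = (0, 0)

2P = (0, 0)


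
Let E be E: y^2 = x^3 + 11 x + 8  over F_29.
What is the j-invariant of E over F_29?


Delta = -16(4 a^3 + 27 b^2) mod 29 = 7
-1728 * (4 a)^3 = -1728 * (4*11)^3 mod 29 = 16
j = 16 * 7^(-1) mod 29 = 23

j = 23 (mod 29)


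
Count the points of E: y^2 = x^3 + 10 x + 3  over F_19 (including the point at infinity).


For each x in F_19, count y with y^2 = x^3 + 10 x + 3 mod 19:
  x = 5: RHS = 7, y in [8, 11]  -> 2 point(s)
  x = 7: RHS = 17, y in [6, 13]  -> 2 point(s)
  x = 8: RHS = 6, y in [5, 14]  -> 2 point(s)
  x = 9: RHS = 5, y in [9, 10]  -> 2 point(s)
  x = 10: RHS = 1, y in [1, 18]  -> 2 point(s)
  x = 11: RHS = 0, y in [0]  -> 1 point(s)
  x = 18: RHS = 11, y in [7, 12]  -> 2 point(s)
Affine points: 13. Add the point at infinity: total = 14.

#E(F_19) = 14


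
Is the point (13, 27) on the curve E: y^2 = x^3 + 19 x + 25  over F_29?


Check whether y^2 = x^3 + 19 x + 25 (mod 29) for (x, y) = (13, 27).
LHS: y^2 = 27^2 mod 29 = 4
RHS: x^3 + 19 x + 25 = 13^3 + 19*13 + 25 mod 29 = 4
LHS = RHS

Yes, on the curve


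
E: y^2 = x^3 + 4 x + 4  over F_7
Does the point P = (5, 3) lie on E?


Check whether y^2 = x^3 + 4 x + 4 (mod 7) for (x, y) = (5, 3).
LHS: y^2 = 3^2 mod 7 = 2
RHS: x^3 + 4 x + 4 = 5^3 + 4*5 + 4 mod 7 = 2
LHS = RHS

Yes, on the curve


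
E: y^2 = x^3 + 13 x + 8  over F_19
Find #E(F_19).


For each x in F_19, count y with y^2 = x^3 + 13 x + 8 mod 19:
  x = 2: RHS = 4, y in [2, 17]  -> 2 point(s)
  x = 3: RHS = 17, y in [6, 13]  -> 2 point(s)
  x = 6: RHS = 17, y in [6, 13]  -> 2 point(s)
  x = 7: RHS = 5, y in [9, 10]  -> 2 point(s)
  x = 8: RHS = 16, y in [4, 15]  -> 2 point(s)
  x = 10: RHS = 17, y in [6, 13]  -> 2 point(s)
  x = 11: RHS = 0, y in [0]  -> 1 point(s)
  x = 12: RHS = 11, y in [7, 12]  -> 2 point(s)
  x = 15: RHS = 6, y in [5, 14]  -> 2 point(s)
Affine points: 17. Add the point at infinity: total = 18.

#E(F_19) = 18


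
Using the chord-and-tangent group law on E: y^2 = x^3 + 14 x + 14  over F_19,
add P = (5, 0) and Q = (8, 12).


P != Q, so use the chord formula.
s = (y2 - y1) / (x2 - x1) = (12) / (3) mod 19 = 4
x3 = s^2 - x1 - x2 mod 19 = 4^2 - 5 - 8 = 3
y3 = s (x1 - x3) - y1 mod 19 = 4 * (5 - 3) - 0 = 8

P + Q = (3, 8)


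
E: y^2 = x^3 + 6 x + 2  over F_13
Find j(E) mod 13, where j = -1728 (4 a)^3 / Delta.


Delta = -16(4 a^3 + 27 b^2) mod 13 = 9
-1728 * (4 a)^3 = -1728 * (4*6)^3 mod 13 = 5
j = 5 * 9^(-1) mod 13 = 2

j = 2 (mod 13)


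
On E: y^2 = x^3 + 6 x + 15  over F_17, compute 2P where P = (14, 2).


k = 2 = 10_2 (binary, LSB first: 01)
Double-and-add from P = (14, 2):
  bit 0 = 0: acc unchanged = O
  bit 1 = 1: acc = O + (5, 0) = (5, 0)

2P = (5, 0)


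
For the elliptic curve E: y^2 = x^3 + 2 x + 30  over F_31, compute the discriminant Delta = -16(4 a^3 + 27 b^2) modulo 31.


4 a^3 + 27 b^2 = 4*2^3 + 27*30^2 = 32 + 24300 = 24332
Delta = -16 * (24332) = -389312
Delta mod 31 = 17

Delta = 17 (mod 31)


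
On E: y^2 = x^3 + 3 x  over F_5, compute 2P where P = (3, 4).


Doubling: s = (3 x1^2 + a) / (2 y1)
s = (3*3^2 + 3) / (2*4) mod 5 = 0
x3 = s^2 - 2 x1 mod 5 = 0^2 - 2*3 = 4
y3 = s (x1 - x3) - y1 mod 5 = 0 * (3 - 4) - 4 = 1

2P = (4, 1)


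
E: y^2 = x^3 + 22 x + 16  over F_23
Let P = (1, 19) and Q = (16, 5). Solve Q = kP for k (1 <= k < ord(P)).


Enumerate multiples of P until we hit Q = (16, 5):
  1P = (1, 19)
  2P = (11, 18)
  3P = (14, 3)
  4P = (17, 6)
  5P = (0, 19)
  6P = (22, 4)
  7P = (16, 18)
  8P = (15, 8)
  9P = (19, 5)
  10P = (9, 0)
  11P = (19, 18)
  12P = (15, 15)
  13P = (16, 5)
Match found at i = 13.

k = 13


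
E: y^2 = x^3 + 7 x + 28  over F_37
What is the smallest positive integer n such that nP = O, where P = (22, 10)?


Compute successive multiples of P until we hit O:
  1P = (22, 10)
  2P = (4, 34)
  3P = (21, 1)
  4P = (1, 31)
  5P = (15, 20)
  6P = (33, 11)
  7P = (8, 35)
  8P = (10, 32)
  ... (continuing to 41P)
  41P = O

ord(P) = 41


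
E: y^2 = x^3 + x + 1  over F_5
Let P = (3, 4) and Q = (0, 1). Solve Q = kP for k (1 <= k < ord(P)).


Enumerate multiples of P until we hit Q = (0, 1):
  1P = (3, 4)
  2P = (0, 4)
  3P = (2, 1)
  4P = (4, 3)
  5P = (4, 2)
  6P = (2, 4)
  7P = (0, 1)
Match found at i = 7.

k = 7


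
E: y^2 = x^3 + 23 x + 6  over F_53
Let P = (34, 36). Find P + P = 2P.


Doubling: s = (3 x1^2 + a) / (2 y1)
s = (3*34^2 + 23) / (2*36) mod 53 = 8
x3 = s^2 - 2 x1 mod 53 = 8^2 - 2*34 = 49
y3 = s (x1 - x3) - y1 mod 53 = 8 * (34 - 49) - 36 = 3

2P = (49, 3)


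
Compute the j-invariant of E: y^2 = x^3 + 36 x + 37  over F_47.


Delta = -16(4 a^3 + 27 b^2) mod 47 = 13
-1728 * (4 a)^3 = -1728 * (4*36)^3 mod 47 = 15
j = 15 * 13^(-1) mod 47 = 12

j = 12 (mod 47)


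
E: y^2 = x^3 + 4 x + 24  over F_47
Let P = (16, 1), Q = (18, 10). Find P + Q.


P != Q, so use the chord formula.
s = (y2 - y1) / (x2 - x1) = (9) / (2) mod 47 = 28
x3 = s^2 - x1 - x2 mod 47 = 28^2 - 16 - 18 = 45
y3 = s (x1 - x3) - y1 mod 47 = 28 * (16 - 45) - 1 = 33

P + Q = (45, 33)


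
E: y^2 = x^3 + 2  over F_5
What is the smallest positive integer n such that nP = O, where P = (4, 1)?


Compute successive multiples of P until we hit O:
  1P = (4, 1)
  2P = (3, 3)
  3P = (2, 0)
  4P = (3, 2)
  5P = (4, 4)
  6P = O

ord(P) = 6


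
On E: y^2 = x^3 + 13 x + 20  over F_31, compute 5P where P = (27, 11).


k = 5 = 101_2 (binary, LSB first: 101)
Double-and-add from P = (27, 11):
  bit 0 = 1: acc = O + (27, 11) = (27, 11)
  bit 1 = 0: acc unchanged = (27, 11)
  bit 2 = 1: acc = (27, 11) + (7, 12) = (7, 19)

5P = (7, 19)


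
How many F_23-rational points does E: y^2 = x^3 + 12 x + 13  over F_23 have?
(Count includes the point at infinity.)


For each x in F_23, count y with y^2 = x^3 + 12 x + 13 mod 23:
  x = 0: RHS = 13, y in [6, 17]  -> 2 point(s)
  x = 1: RHS = 3, y in [7, 16]  -> 2 point(s)
  x = 6: RHS = 2, y in [5, 18]  -> 2 point(s)
  x = 7: RHS = 3, y in [7, 16]  -> 2 point(s)
  x = 8: RHS = 0, y in [0]  -> 1 point(s)
  x = 10: RHS = 6, y in [11, 12]  -> 2 point(s)
  x = 11: RHS = 4, y in [2, 21]  -> 2 point(s)
  x = 14: RHS = 4, y in [2, 21]  -> 2 point(s)
  x = 15: RHS = 3, y in [7, 16]  -> 2 point(s)
  x = 16: RHS = 0, y in [0]  -> 1 point(s)
  x = 17: RHS = 1, y in [1, 22]  -> 2 point(s)
  x = 18: RHS = 12, y in [9, 14]  -> 2 point(s)
  x = 19: RHS = 16, y in [4, 19]  -> 2 point(s)
  x = 21: RHS = 4, y in [2, 21]  -> 2 point(s)
  x = 22: RHS = 0, y in [0]  -> 1 point(s)
Affine points: 27. Add the point at infinity: total = 28.

#E(F_23) = 28


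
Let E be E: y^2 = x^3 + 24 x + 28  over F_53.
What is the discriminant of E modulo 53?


4 a^3 + 27 b^2 = 4*24^3 + 27*28^2 = 55296 + 21168 = 76464
Delta = -16 * (76464) = -1223424
Delta mod 53 = 28

Delta = 28 (mod 53)


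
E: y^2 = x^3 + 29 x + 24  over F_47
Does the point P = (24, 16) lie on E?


Check whether y^2 = x^3 + 29 x + 24 (mod 47) for (x, y) = (24, 16).
LHS: y^2 = 16^2 mod 47 = 21
RHS: x^3 + 29 x + 24 = 24^3 + 29*24 + 24 mod 47 = 21
LHS = RHS

Yes, on the curve


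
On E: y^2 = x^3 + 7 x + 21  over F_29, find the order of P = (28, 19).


Compute successive multiples of P until we hit O:
  1P = (28, 19)
  2P = (24, 8)
  3P = (19, 13)
  4P = (5, 6)
  5P = (16, 13)
  6P = (7, 6)
  7P = (27, 12)
  8P = (23, 16)
  ... (continuing to 34P)
  34P = O

ord(P) = 34


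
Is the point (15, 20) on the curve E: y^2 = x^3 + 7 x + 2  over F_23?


Check whether y^2 = x^3 + 7 x + 2 (mod 23) for (x, y) = (15, 20).
LHS: y^2 = 20^2 mod 23 = 9
RHS: x^3 + 7 x + 2 = 15^3 + 7*15 + 2 mod 23 = 9
LHS = RHS

Yes, on the curve


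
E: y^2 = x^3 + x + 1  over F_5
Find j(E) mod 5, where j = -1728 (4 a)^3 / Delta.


Delta = -16(4 a^3 + 27 b^2) mod 5 = 4
-1728 * (4 a)^3 = -1728 * (4*1)^3 mod 5 = 3
j = 3 * 4^(-1) mod 5 = 2

j = 2 (mod 5)


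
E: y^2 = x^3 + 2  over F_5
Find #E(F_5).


For each x in F_5, count y with y^2 = x^3 + 0 x + 2 mod 5:
  x = 2: RHS = 0, y in [0]  -> 1 point(s)
  x = 3: RHS = 4, y in [2, 3]  -> 2 point(s)
  x = 4: RHS = 1, y in [1, 4]  -> 2 point(s)
Affine points: 5. Add the point at infinity: total = 6.

#E(F_5) = 6


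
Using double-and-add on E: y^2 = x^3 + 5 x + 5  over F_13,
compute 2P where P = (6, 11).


k = 2 = 10_2 (binary, LSB first: 01)
Double-and-add from P = (6, 11):
  bit 0 = 0: acc unchanged = O
  bit 1 = 1: acc = O + (2, 6) = (2, 6)

2P = (2, 6)


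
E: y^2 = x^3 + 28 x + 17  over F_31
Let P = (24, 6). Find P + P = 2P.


Doubling: s = (3 x1^2 + a) / (2 y1)
s = (3*24^2 + 28) / (2*6) mod 31 = 12
x3 = s^2 - 2 x1 mod 31 = 12^2 - 2*24 = 3
y3 = s (x1 - x3) - y1 mod 31 = 12 * (24 - 3) - 6 = 29

2P = (3, 29)


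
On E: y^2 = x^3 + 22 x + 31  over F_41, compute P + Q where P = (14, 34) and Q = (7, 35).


P != Q, so use the chord formula.
s = (y2 - y1) / (x2 - x1) = (1) / (34) mod 41 = 35
x3 = s^2 - x1 - x2 mod 41 = 35^2 - 14 - 7 = 15
y3 = s (x1 - x3) - y1 mod 41 = 35 * (14 - 15) - 34 = 13

P + Q = (15, 13)


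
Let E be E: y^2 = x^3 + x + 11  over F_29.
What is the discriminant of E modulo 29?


4 a^3 + 27 b^2 = 4*1^3 + 27*11^2 = 4 + 3267 = 3271
Delta = -16 * (3271) = -52336
Delta mod 29 = 9

Delta = 9 (mod 29)


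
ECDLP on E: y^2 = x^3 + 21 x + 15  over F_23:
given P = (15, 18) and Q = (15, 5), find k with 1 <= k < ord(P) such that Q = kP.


Enumerate multiples of P until we hit Q = (15, 5):
  1P = (15, 18)
  2P = (9, 6)
  3P = (3, 6)
  4P = (6, 14)
  5P = (11, 17)
  6P = (10, 12)
  7P = (16, 13)
  8P = (17, 15)
  9P = (22, 4)
  10P = (13, 1)
  11P = (4, 18)
  12P = (4, 5)
  13P = (13, 22)
  14P = (22, 19)
  15P = (17, 8)
  16P = (16, 10)
  17P = (10, 11)
  18P = (11, 6)
  19P = (6, 9)
  20P = (3, 17)
  21P = (9, 17)
  22P = (15, 5)
Match found at i = 22.

k = 22


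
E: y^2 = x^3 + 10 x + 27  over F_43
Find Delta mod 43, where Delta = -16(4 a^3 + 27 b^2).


4 a^3 + 27 b^2 = 4*10^3 + 27*27^2 = 4000 + 19683 = 23683
Delta = -16 * (23683) = -378928
Delta mod 43 = 31

Delta = 31 (mod 43)


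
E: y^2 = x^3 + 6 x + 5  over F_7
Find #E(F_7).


For each x in F_7, count y with y^2 = x^3 + 6 x + 5 mod 7:
  x = 2: RHS = 4, y in [2, 5]  -> 2 point(s)
  x = 3: RHS = 1, y in [1, 6]  -> 2 point(s)
  x = 4: RHS = 2, y in [3, 4]  -> 2 point(s)
Affine points: 6. Add the point at infinity: total = 7.

#E(F_7) = 7


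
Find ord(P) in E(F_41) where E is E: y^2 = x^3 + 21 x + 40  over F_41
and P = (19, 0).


Compute successive multiples of P until we hit O:
  1P = (19, 0)
  2P = O

ord(P) = 2


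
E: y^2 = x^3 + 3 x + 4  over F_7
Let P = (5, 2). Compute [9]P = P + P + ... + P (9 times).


k = 9 = 1001_2 (binary, LSB first: 1001)
Double-and-add from P = (5, 2):
  bit 0 = 1: acc = O + (5, 2) = (5, 2)
  bit 1 = 0: acc unchanged = (5, 2)
  bit 2 = 0: acc unchanged = (5, 2)
  bit 3 = 1: acc = (5, 2) + (1, 1) = (5, 5)

9P = (5, 5)


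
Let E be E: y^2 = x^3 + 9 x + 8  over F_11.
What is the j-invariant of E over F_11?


Delta = -16(4 a^3 + 27 b^2) mod 11 = 1
-1728 * (4 a)^3 = -1728 * (4*9)^3 mod 11 = 6
j = 6 * 1^(-1) mod 11 = 6

j = 6 (mod 11)


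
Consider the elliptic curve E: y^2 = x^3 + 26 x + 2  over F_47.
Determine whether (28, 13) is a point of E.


Check whether y^2 = x^3 + 26 x + 2 (mod 47) for (x, y) = (28, 13).
LHS: y^2 = 13^2 mod 47 = 28
RHS: x^3 + 26 x + 2 = 28^3 + 26*28 + 2 mod 47 = 28
LHS = RHS

Yes, on the curve


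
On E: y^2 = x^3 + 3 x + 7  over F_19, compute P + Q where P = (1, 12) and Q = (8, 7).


P != Q, so use the chord formula.
s = (y2 - y1) / (x2 - x1) = (14) / (7) mod 19 = 2
x3 = s^2 - x1 - x2 mod 19 = 2^2 - 1 - 8 = 14
y3 = s (x1 - x3) - y1 mod 19 = 2 * (1 - 14) - 12 = 0

P + Q = (14, 0)


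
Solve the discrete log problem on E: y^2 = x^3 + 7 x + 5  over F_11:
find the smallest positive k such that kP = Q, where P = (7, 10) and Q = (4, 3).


Enumerate multiples of P until we hit Q = (4, 3):
  1P = (7, 10)
  2P = (8, 1)
  3P = (0, 4)
  4P = (9, 4)
  5P = (4, 3)
Match found at i = 5.

k = 5


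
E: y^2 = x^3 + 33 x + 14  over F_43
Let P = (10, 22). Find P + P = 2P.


Doubling: s = (3 x1^2 + a) / (2 y1)
s = (3*10^2 + 33) / (2*22) mod 43 = 32
x3 = s^2 - 2 x1 mod 43 = 32^2 - 2*10 = 15
y3 = s (x1 - x3) - y1 mod 43 = 32 * (10 - 15) - 22 = 33

2P = (15, 33)


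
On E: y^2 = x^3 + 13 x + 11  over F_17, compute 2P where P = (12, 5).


Doubling: s = (3 x1^2 + a) / (2 y1)
s = (3*12^2 + 13) / (2*5) mod 17 = 2
x3 = s^2 - 2 x1 mod 17 = 2^2 - 2*12 = 14
y3 = s (x1 - x3) - y1 mod 17 = 2 * (12 - 14) - 5 = 8

2P = (14, 8)


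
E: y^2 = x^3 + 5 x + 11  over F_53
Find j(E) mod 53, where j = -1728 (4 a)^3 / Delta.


Delta = -16(4 a^3 + 27 b^2) mod 53 = 42
-1728 * (4 a)^3 = -1728 * (4*5)^3 mod 53 = 43
j = 43 * 42^(-1) mod 53 = 25

j = 25 (mod 53)


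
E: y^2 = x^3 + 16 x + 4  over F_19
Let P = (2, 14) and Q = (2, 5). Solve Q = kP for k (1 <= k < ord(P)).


Enumerate multiples of P until we hit Q = (2, 5):
  1P = (2, 14)
  2P = (16, 10)
  3P = (10, 10)
  4P = (12, 10)
  5P = (12, 9)
  6P = (10, 9)
  7P = (16, 9)
  8P = (2, 5)
Match found at i = 8.

k = 8


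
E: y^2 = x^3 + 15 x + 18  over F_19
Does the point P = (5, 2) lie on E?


Check whether y^2 = x^3 + 15 x + 18 (mod 19) for (x, y) = (5, 2).
LHS: y^2 = 2^2 mod 19 = 4
RHS: x^3 + 15 x + 18 = 5^3 + 15*5 + 18 mod 19 = 9
LHS != RHS

No, not on the curve


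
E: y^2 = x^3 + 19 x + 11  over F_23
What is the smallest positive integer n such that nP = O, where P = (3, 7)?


Compute successive multiples of P until we hit O:
  1P = (3, 7)
  2P = (17, 16)
  3P = (4, 17)
  4P = (1, 13)
  5P = (5, 22)
  6P = (8, 13)
  7P = (7, 2)
  8P = (16, 15)
  ... (continuing to 23P)
  23P = O

ord(P) = 23


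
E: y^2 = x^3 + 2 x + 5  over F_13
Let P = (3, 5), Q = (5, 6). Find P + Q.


P != Q, so use the chord formula.
s = (y2 - y1) / (x2 - x1) = (1) / (2) mod 13 = 7
x3 = s^2 - x1 - x2 mod 13 = 7^2 - 3 - 5 = 2
y3 = s (x1 - x3) - y1 mod 13 = 7 * (3 - 2) - 5 = 2

P + Q = (2, 2)


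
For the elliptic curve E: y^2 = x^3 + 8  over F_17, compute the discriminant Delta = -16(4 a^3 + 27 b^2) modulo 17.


4 a^3 + 27 b^2 = 4*0^3 + 27*8^2 = 0 + 1728 = 1728
Delta = -16 * (1728) = -27648
Delta mod 17 = 11

Delta = 11 (mod 17)


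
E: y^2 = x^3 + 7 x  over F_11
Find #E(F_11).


For each x in F_11, count y with y^2 = x^3 + 7 x + 0 mod 11:
  x = 0: RHS = 0, y in [0]  -> 1 point(s)
  x = 2: RHS = 0, y in [0]  -> 1 point(s)
  x = 3: RHS = 4, y in [2, 9]  -> 2 point(s)
  x = 4: RHS = 4, y in [2, 9]  -> 2 point(s)
  x = 6: RHS = 5, y in [4, 7]  -> 2 point(s)
  x = 9: RHS = 0, y in [0]  -> 1 point(s)
  x = 10: RHS = 3, y in [5, 6]  -> 2 point(s)
Affine points: 11. Add the point at infinity: total = 12.

#E(F_11) = 12
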